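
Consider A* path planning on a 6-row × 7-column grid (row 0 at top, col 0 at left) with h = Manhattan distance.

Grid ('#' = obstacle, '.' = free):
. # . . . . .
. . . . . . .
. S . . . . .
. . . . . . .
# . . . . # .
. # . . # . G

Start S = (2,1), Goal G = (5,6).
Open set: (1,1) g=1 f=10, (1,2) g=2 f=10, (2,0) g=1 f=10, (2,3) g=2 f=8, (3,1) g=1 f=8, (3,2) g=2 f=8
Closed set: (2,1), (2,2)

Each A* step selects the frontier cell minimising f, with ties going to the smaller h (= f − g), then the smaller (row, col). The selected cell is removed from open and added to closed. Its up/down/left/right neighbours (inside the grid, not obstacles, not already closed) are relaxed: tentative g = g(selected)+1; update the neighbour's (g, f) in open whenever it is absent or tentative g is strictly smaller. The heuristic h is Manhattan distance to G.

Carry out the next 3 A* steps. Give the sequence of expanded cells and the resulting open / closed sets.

step 1: expand (2,3) (f=8, h=6) → closed; open now [(1,1) g=1 f=10, (1,2) g=2 f=10, (1,3) g=3 f=10, (2,0) g=1 f=10, (2,4) g=3 f=8, (3,1) g=1 f=8, (3,2) g=2 f=8, (3,3) g=3 f=8]
step 2: expand (2,4) (f=8, h=5) → closed; open now [(1,1) g=1 f=10, (1,2) g=2 f=10, (1,3) g=3 f=10, (1,4) g=4 f=10, (2,0) g=1 f=10, (2,5) g=4 f=8, (3,1) g=1 f=8, (3,2) g=2 f=8, (3,3) g=3 f=8, (3,4) g=4 f=8]
step 3: expand (2,5) (f=8, h=4) → closed; open now [(1,1) g=1 f=10, (1,2) g=2 f=10, (1,3) g=3 f=10, (1,4) g=4 f=10, (1,5) g=5 f=10, (2,0) g=1 f=10, (2,6) g=5 f=8, (3,1) g=1 f=8, (3,2) g=2 f=8, (3,3) g=3 f=8, (3,4) g=4 f=8, (3,5) g=5 f=8]

order=[(2,3) → (2,4) → (2,5)]; open=[(1,1) g=1 f=10, (1,2) g=2 f=10, (1,3) g=3 f=10, (1,4) g=4 f=10, (1,5) g=5 f=10, (2,0) g=1 f=10, (2,6) g=5 f=8, (3,1) g=1 f=8, (3,2) g=2 f=8, (3,3) g=3 f=8, (3,4) g=4 f=8, (3,5) g=5 f=8]; closed=[(2,1), (2,2), (2,3), (2,4), (2,5)]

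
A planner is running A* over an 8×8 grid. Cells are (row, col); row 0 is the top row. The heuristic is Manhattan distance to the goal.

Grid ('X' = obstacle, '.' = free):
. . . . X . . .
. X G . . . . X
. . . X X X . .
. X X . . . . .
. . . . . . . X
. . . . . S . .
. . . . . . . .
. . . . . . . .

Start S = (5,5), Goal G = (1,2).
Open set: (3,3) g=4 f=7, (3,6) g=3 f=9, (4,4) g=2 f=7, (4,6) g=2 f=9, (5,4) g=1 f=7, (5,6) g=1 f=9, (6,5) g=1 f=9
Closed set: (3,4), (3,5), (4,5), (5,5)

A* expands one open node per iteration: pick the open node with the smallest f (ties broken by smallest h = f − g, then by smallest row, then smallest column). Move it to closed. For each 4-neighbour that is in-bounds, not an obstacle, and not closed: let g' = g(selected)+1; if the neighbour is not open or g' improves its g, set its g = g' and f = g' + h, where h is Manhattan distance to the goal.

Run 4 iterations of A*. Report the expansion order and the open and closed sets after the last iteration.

order=[(3,3) → (4,4) → (4,3) → (4,2)]; open=[(3,6) g=3 f=9, (4,1) g=5 f=9, (4,6) g=2 f=9, (5,2) g=5 f=9, (5,3) g=4 f=9, (5,4) g=1 f=7, (5,6) g=1 f=9, (6,5) g=1 f=9]; closed=[(3,3), (3,4), (3,5), (4,2), (4,3), (4,4), (4,5), (5,5)]

step 1: expand (3,3) (f=7, h=3) → closed; open now [(3,6) g=3 f=9, (4,3) g=5 f=9, (4,4) g=2 f=7, (4,6) g=2 f=9, (5,4) g=1 f=7, (5,6) g=1 f=9, (6,5) g=1 f=9]
step 2: expand (4,4) (f=7, h=5) → closed; open now [(3,6) g=3 f=9, (4,3) g=3 f=7, (4,6) g=2 f=9, (5,4) g=1 f=7, (5,6) g=1 f=9, (6,5) g=1 f=9]
step 3: expand (4,3) (f=7, h=4) → closed; open now [(3,6) g=3 f=9, (4,2) g=4 f=7, (4,6) g=2 f=9, (5,3) g=4 f=9, (5,4) g=1 f=7, (5,6) g=1 f=9, (6,5) g=1 f=9]
step 4: expand (4,2) (f=7, h=3) → closed; open now [(3,6) g=3 f=9, (4,1) g=5 f=9, (4,6) g=2 f=9, (5,2) g=5 f=9, (5,3) g=4 f=9, (5,4) g=1 f=7, (5,6) g=1 f=9, (6,5) g=1 f=9]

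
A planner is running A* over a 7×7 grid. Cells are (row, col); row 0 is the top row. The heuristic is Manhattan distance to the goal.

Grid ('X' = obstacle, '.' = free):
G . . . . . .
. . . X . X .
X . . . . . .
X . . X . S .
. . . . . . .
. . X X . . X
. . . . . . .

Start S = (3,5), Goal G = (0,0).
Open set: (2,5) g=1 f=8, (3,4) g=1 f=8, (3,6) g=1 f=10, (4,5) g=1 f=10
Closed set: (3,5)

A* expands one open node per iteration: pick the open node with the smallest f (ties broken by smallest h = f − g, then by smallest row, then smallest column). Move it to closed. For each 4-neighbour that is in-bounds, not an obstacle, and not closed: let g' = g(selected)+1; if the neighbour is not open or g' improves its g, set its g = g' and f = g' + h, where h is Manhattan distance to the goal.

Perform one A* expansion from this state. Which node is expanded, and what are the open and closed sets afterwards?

expanded=(2,5); open=[(2,4) g=2 f=8, (2,6) g=2 f=10, (3,4) g=1 f=8, (3,6) g=1 f=10, (4,5) g=1 f=10]; closed=[(2,5), (3,5)]

step 1: expand (2,5) (f=8, h=7) → closed; open now [(2,4) g=2 f=8, (2,6) g=2 f=10, (3,4) g=1 f=8, (3,6) g=1 f=10, (4,5) g=1 f=10]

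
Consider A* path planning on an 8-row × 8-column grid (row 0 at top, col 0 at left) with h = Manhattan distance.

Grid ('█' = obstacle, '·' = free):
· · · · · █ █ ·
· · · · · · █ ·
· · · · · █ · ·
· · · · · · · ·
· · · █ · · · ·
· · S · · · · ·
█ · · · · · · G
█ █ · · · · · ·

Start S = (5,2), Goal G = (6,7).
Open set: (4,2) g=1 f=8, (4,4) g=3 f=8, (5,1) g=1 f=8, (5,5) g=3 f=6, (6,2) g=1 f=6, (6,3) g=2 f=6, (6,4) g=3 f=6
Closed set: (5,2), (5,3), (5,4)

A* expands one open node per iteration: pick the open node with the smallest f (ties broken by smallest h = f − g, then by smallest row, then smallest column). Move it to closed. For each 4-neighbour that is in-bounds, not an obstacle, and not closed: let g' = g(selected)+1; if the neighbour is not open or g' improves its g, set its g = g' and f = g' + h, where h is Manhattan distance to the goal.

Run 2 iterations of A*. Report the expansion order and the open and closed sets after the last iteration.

step 1: expand (5,5) (f=6, h=3) → closed; open now [(4,2) g=1 f=8, (4,4) g=3 f=8, (4,5) g=4 f=8, (5,1) g=1 f=8, (5,6) g=4 f=6, (6,2) g=1 f=6, (6,3) g=2 f=6, (6,4) g=3 f=6, (6,5) g=4 f=6]
step 2: expand (5,6) (f=6, h=2) → closed; open now [(4,2) g=1 f=8, (4,4) g=3 f=8, (4,5) g=4 f=8, (4,6) g=5 f=8, (5,1) g=1 f=8, (5,7) g=5 f=6, (6,2) g=1 f=6, (6,3) g=2 f=6, (6,4) g=3 f=6, (6,5) g=4 f=6, (6,6) g=5 f=6]

order=[(5,5) → (5,6)]; open=[(4,2) g=1 f=8, (4,4) g=3 f=8, (4,5) g=4 f=8, (4,6) g=5 f=8, (5,1) g=1 f=8, (5,7) g=5 f=6, (6,2) g=1 f=6, (6,3) g=2 f=6, (6,4) g=3 f=6, (6,5) g=4 f=6, (6,6) g=5 f=6]; closed=[(5,2), (5,3), (5,4), (5,5), (5,6)]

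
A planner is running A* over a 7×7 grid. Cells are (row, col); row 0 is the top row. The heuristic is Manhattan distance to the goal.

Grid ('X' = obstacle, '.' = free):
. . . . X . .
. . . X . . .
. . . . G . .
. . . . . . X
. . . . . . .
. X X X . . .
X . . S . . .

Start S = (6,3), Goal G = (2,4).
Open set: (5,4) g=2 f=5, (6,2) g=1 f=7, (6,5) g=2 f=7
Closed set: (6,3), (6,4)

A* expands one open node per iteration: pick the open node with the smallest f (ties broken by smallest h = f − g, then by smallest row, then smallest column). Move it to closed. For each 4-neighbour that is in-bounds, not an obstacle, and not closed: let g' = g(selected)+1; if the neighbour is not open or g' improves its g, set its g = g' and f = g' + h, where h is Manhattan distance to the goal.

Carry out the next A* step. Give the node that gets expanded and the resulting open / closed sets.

expanded=(5,4); open=[(4,4) g=3 f=5, (5,5) g=3 f=7, (6,2) g=1 f=7, (6,5) g=2 f=7]; closed=[(5,4), (6,3), (6,4)]

step 1: expand (5,4) (f=5, h=3) → closed; open now [(4,4) g=3 f=5, (5,5) g=3 f=7, (6,2) g=1 f=7, (6,5) g=2 f=7]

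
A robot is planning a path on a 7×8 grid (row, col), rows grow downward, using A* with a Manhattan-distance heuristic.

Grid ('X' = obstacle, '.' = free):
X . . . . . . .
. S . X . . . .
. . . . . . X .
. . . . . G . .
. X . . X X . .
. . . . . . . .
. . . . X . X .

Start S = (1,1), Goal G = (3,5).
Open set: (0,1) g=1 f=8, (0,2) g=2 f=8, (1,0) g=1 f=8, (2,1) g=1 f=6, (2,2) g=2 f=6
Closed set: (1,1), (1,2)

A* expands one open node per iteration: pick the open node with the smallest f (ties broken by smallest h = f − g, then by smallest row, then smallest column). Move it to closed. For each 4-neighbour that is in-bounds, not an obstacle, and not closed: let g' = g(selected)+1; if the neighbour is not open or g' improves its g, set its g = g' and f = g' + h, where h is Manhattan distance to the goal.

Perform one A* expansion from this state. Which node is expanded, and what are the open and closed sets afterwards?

step 1: expand (2,2) (f=6, h=4) → closed; open now [(0,1) g=1 f=8, (0,2) g=2 f=8, (1,0) g=1 f=8, (2,1) g=1 f=6, (2,3) g=3 f=6, (3,2) g=3 f=6]

expanded=(2,2); open=[(0,1) g=1 f=8, (0,2) g=2 f=8, (1,0) g=1 f=8, (2,1) g=1 f=6, (2,3) g=3 f=6, (3,2) g=3 f=6]; closed=[(1,1), (1,2), (2,2)]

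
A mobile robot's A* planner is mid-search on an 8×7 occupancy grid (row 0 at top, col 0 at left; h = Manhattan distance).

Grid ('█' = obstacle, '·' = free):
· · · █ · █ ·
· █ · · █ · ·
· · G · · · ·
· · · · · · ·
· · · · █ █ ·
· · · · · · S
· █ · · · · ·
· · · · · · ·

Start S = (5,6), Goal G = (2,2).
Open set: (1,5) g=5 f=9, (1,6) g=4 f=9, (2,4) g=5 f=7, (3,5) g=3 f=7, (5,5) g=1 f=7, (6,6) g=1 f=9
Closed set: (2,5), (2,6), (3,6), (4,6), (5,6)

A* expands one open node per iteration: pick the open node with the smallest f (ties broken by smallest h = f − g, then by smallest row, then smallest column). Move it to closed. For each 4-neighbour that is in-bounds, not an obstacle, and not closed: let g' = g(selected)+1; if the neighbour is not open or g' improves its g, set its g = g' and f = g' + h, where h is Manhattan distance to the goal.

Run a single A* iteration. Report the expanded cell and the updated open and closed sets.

step 1: expand (2,4) (f=7, h=2) → closed; open now [(1,5) g=5 f=9, (1,6) g=4 f=9, (2,3) g=6 f=7, (3,4) g=6 f=9, (3,5) g=3 f=7, (5,5) g=1 f=7, (6,6) g=1 f=9]

expanded=(2,4); open=[(1,5) g=5 f=9, (1,6) g=4 f=9, (2,3) g=6 f=7, (3,4) g=6 f=9, (3,5) g=3 f=7, (5,5) g=1 f=7, (6,6) g=1 f=9]; closed=[(2,4), (2,5), (2,6), (3,6), (4,6), (5,6)]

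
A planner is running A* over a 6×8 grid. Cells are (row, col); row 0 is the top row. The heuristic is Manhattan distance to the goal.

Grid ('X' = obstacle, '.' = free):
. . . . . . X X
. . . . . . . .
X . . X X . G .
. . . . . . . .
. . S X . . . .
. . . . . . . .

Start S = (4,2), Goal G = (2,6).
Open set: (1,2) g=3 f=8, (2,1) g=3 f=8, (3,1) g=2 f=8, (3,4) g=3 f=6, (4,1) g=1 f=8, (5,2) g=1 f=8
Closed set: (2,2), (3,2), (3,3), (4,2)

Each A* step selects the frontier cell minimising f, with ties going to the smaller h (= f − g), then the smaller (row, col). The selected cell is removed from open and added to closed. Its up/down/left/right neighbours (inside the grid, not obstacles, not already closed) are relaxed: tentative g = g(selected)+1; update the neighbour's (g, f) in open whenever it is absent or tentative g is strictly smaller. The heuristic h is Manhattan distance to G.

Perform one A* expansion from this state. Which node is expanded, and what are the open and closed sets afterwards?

step 1: expand (3,4) (f=6, h=3) → closed; open now [(1,2) g=3 f=8, (2,1) g=3 f=8, (3,1) g=2 f=8, (3,5) g=4 f=6, (4,1) g=1 f=8, (4,4) g=4 f=8, (5,2) g=1 f=8]

expanded=(3,4); open=[(1,2) g=3 f=8, (2,1) g=3 f=8, (3,1) g=2 f=8, (3,5) g=4 f=6, (4,1) g=1 f=8, (4,4) g=4 f=8, (5,2) g=1 f=8]; closed=[(2,2), (3,2), (3,3), (3,4), (4,2)]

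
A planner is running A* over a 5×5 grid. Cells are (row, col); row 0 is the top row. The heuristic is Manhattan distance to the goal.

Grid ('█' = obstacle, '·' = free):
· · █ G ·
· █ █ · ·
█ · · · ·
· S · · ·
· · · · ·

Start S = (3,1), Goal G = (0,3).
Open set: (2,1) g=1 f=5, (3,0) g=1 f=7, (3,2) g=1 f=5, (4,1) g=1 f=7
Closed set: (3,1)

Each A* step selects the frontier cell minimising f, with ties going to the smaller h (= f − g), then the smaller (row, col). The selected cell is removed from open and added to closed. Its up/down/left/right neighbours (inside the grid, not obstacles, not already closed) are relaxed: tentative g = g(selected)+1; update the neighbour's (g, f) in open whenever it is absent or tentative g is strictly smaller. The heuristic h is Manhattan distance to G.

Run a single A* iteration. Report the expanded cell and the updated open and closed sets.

step 1: expand (2,1) (f=5, h=4) → closed; open now [(2,2) g=2 f=5, (3,0) g=1 f=7, (3,2) g=1 f=5, (4,1) g=1 f=7]

expanded=(2,1); open=[(2,2) g=2 f=5, (3,0) g=1 f=7, (3,2) g=1 f=5, (4,1) g=1 f=7]; closed=[(2,1), (3,1)]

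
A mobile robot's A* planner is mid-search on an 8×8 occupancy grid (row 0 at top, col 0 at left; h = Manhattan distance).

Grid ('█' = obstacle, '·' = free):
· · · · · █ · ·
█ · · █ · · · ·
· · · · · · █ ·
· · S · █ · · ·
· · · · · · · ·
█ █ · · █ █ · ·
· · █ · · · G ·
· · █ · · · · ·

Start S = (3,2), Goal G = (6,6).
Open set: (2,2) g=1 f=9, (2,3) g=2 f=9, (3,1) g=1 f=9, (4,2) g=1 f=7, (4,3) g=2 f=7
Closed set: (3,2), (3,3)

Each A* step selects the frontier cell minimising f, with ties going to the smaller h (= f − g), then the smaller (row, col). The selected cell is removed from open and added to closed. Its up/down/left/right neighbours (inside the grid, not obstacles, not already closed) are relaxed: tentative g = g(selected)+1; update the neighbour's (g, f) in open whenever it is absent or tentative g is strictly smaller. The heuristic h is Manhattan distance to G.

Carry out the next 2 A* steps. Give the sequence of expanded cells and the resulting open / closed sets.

order=[(4,3) → (4,4)]; open=[(2,2) g=1 f=9, (2,3) g=2 f=9, (3,1) g=1 f=9, (4,2) g=1 f=7, (4,5) g=4 f=7, (5,3) g=3 f=7]; closed=[(3,2), (3,3), (4,3), (4,4)]

step 1: expand (4,3) (f=7, h=5) → closed; open now [(2,2) g=1 f=9, (2,3) g=2 f=9, (3,1) g=1 f=9, (4,2) g=1 f=7, (4,4) g=3 f=7, (5,3) g=3 f=7]
step 2: expand (4,4) (f=7, h=4) → closed; open now [(2,2) g=1 f=9, (2,3) g=2 f=9, (3,1) g=1 f=9, (4,2) g=1 f=7, (4,5) g=4 f=7, (5,3) g=3 f=7]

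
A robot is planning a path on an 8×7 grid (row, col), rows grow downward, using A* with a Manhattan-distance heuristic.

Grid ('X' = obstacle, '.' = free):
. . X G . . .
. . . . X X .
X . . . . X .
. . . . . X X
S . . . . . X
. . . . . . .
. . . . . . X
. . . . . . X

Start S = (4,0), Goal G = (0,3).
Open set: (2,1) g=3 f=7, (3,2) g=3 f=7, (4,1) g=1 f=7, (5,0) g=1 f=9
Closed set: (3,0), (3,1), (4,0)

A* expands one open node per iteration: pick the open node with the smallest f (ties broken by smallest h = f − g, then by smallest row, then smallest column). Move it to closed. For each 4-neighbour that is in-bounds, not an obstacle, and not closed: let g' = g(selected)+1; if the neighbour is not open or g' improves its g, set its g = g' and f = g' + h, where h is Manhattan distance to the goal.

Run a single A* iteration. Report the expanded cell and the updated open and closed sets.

expanded=(2,1); open=[(1,1) g=4 f=7, (2,2) g=4 f=7, (3,2) g=3 f=7, (4,1) g=1 f=7, (5,0) g=1 f=9]; closed=[(2,1), (3,0), (3,1), (4,0)]

step 1: expand (2,1) (f=7, h=4) → closed; open now [(1,1) g=4 f=7, (2,2) g=4 f=7, (3,2) g=3 f=7, (4,1) g=1 f=7, (5,0) g=1 f=9]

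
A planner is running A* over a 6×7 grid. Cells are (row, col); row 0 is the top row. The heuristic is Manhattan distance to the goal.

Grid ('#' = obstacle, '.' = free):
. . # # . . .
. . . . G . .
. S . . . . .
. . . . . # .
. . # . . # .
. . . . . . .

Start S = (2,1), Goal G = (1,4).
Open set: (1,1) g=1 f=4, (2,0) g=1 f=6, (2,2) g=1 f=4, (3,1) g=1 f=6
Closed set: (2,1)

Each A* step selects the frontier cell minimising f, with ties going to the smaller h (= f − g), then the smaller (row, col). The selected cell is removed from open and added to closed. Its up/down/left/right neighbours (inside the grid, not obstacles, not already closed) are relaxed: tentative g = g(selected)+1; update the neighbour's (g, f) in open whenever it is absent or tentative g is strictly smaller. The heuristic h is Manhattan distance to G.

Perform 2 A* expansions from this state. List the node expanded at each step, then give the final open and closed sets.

order=[(1,1) → (1,2)]; open=[(0,1) g=2 f=6, (1,0) g=2 f=6, (1,3) g=3 f=4, (2,0) g=1 f=6, (2,2) g=1 f=4, (3,1) g=1 f=6]; closed=[(1,1), (1,2), (2,1)]

step 1: expand (1,1) (f=4, h=3) → closed; open now [(0,1) g=2 f=6, (1,0) g=2 f=6, (1,2) g=2 f=4, (2,0) g=1 f=6, (2,2) g=1 f=4, (3,1) g=1 f=6]
step 2: expand (1,2) (f=4, h=2) → closed; open now [(0,1) g=2 f=6, (1,0) g=2 f=6, (1,3) g=3 f=4, (2,0) g=1 f=6, (2,2) g=1 f=4, (3,1) g=1 f=6]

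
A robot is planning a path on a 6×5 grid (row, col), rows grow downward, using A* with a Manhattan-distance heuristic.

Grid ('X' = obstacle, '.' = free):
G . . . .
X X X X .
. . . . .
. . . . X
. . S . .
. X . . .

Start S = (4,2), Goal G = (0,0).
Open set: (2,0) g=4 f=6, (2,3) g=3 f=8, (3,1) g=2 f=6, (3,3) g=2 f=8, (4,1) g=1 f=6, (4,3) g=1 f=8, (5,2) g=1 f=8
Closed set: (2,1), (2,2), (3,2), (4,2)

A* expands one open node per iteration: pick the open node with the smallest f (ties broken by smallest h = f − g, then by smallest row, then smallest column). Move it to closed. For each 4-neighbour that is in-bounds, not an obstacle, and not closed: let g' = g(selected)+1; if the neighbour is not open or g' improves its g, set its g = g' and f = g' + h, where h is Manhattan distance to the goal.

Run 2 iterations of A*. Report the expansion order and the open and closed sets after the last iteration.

step 1: expand (2,0) (f=6, h=2) → closed; open now [(2,3) g=3 f=8, (3,0) g=5 f=8, (3,1) g=2 f=6, (3,3) g=2 f=8, (4,1) g=1 f=6, (4,3) g=1 f=8, (5,2) g=1 f=8]
step 2: expand (3,1) (f=6, h=4) → closed; open now [(2,3) g=3 f=8, (3,0) g=3 f=6, (3,3) g=2 f=8, (4,1) g=1 f=6, (4,3) g=1 f=8, (5,2) g=1 f=8]

order=[(2,0) → (3,1)]; open=[(2,3) g=3 f=8, (3,0) g=3 f=6, (3,3) g=2 f=8, (4,1) g=1 f=6, (4,3) g=1 f=8, (5,2) g=1 f=8]; closed=[(2,0), (2,1), (2,2), (3,1), (3,2), (4,2)]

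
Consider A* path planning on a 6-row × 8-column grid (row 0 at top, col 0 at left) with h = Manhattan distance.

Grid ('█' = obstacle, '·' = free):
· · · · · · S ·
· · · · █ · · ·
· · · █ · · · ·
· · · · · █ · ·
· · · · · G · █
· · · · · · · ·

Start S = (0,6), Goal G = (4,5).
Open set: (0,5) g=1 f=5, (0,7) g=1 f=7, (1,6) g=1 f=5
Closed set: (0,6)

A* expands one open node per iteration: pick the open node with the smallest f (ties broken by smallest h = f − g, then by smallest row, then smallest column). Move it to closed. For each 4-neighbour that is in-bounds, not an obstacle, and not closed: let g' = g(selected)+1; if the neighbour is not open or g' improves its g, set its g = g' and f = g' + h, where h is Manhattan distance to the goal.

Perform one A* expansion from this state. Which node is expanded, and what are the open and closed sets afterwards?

step 1: expand (0,5) (f=5, h=4) → closed; open now [(0,4) g=2 f=7, (0,7) g=1 f=7, (1,5) g=2 f=5, (1,6) g=1 f=5]

expanded=(0,5); open=[(0,4) g=2 f=7, (0,7) g=1 f=7, (1,5) g=2 f=5, (1,6) g=1 f=5]; closed=[(0,5), (0,6)]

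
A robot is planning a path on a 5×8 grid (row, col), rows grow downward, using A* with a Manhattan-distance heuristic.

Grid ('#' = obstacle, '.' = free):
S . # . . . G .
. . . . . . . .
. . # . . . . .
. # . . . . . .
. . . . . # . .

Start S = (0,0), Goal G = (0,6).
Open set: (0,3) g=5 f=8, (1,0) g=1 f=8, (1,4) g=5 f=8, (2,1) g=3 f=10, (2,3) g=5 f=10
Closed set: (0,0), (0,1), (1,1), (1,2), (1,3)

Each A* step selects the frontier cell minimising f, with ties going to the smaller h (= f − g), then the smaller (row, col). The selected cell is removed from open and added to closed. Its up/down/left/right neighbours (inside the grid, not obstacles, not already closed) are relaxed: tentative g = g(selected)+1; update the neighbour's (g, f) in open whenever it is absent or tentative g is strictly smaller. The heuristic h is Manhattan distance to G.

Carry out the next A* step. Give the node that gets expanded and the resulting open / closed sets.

step 1: expand (0,3) (f=8, h=3) → closed; open now [(0,4) g=6 f=8, (1,0) g=1 f=8, (1,4) g=5 f=8, (2,1) g=3 f=10, (2,3) g=5 f=10]

expanded=(0,3); open=[(0,4) g=6 f=8, (1,0) g=1 f=8, (1,4) g=5 f=8, (2,1) g=3 f=10, (2,3) g=5 f=10]; closed=[(0,0), (0,1), (0,3), (1,1), (1,2), (1,3)]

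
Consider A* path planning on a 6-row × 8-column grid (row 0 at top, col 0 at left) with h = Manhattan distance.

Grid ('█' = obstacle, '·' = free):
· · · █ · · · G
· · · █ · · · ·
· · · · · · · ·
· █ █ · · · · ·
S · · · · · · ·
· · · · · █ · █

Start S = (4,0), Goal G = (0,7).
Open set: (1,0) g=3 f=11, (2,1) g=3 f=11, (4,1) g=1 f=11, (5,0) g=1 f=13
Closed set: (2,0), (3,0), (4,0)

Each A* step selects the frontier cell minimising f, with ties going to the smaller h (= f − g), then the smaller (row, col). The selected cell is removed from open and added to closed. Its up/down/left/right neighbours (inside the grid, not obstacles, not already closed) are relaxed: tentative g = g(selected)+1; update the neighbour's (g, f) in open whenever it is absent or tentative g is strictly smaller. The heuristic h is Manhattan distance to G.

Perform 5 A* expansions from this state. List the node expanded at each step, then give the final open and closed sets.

step 1: expand (1,0) (f=11, h=8) → closed; open now [(0,0) g=4 f=11, (1,1) g=4 f=11, (2,1) g=3 f=11, (4,1) g=1 f=11, (5,0) g=1 f=13]
step 2: expand (0,0) (f=11, h=7) → closed; open now [(0,1) g=5 f=11, (1,1) g=4 f=11, (2,1) g=3 f=11, (4,1) g=1 f=11, (5,0) g=1 f=13]
step 3: expand (0,1) (f=11, h=6) → closed; open now [(0,2) g=6 f=11, (1,1) g=4 f=11, (2,1) g=3 f=11, (4,1) g=1 f=11, (5,0) g=1 f=13]
step 4: expand (0,2) (f=11, h=5) → closed; open now [(1,1) g=4 f=11, (1,2) g=7 f=13, (2,1) g=3 f=11, (4,1) g=1 f=11, (5,0) g=1 f=13]
step 5: expand (1,1) (f=11, h=7) → closed; open now [(1,2) g=5 f=11, (2,1) g=3 f=11, (4,1) g=1 f=11, (5,0) g=1 f=13]

order=[(1,0) → (0,0) → (0,1) → (0,2) → (1,1)]; open=[(1,2) g=5 f=11, (2,1) g=3 f=11, (4,1) g=1 f=11, (5,0) g=1 f=13]; closed=[(0,0), (0,1), (0,2), (1,0), (1,1), (2,0), (3,0), (4,0)]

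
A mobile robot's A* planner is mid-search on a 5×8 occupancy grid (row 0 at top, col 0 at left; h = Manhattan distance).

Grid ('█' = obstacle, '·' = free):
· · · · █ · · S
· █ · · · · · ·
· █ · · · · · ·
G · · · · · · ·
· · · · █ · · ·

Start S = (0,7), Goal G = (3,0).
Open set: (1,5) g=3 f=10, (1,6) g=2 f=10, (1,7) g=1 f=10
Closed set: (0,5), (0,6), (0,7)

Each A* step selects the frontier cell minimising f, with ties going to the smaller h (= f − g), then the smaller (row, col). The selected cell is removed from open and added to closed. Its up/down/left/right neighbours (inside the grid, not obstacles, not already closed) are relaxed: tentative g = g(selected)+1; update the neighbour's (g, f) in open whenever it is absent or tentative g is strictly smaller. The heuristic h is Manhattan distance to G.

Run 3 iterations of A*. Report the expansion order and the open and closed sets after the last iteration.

step 1: expand (1,5) (f=10, h=7) → closed; open now [(1,4) g=4 f=10, (1,6) g=2 f=10, (1,7) g=1 f=10, (2,5) g=4 f=10]
step 2: expand (1,4) (f=10, h=6) → closed; open now [(1,3) g=5 f=10, (1,6) g=2 f=10, (1,7) g=1 f=10, (2,4) g=5 f=10, (2,5) g=4 f=10]
step 3: expand (1,3) (f=10, h=5) → closed; open now [(0,3) g=6 f=12, (1,2) g=6 f=10, (1,6) g=2 f=10, (1,7) g=1 f=10, (2,3) g=6 f=10, (2,4) g=5 f=10, (2,5) g=4 f=10]

order=[(1,5) → (1,4) → (1,3)]; open=[(0,3) g=6 f=12, (1,2) g=6 f=10, (1,6) g=2 f=10, (1,7) g=1 f=10, (2,3) g=6 f=10, (2,4) g=5 f=10, (2,5) g=4 f=10]; closed=[(0,5), (0,6), (0,7), (1,3), (1,4), (1,5)]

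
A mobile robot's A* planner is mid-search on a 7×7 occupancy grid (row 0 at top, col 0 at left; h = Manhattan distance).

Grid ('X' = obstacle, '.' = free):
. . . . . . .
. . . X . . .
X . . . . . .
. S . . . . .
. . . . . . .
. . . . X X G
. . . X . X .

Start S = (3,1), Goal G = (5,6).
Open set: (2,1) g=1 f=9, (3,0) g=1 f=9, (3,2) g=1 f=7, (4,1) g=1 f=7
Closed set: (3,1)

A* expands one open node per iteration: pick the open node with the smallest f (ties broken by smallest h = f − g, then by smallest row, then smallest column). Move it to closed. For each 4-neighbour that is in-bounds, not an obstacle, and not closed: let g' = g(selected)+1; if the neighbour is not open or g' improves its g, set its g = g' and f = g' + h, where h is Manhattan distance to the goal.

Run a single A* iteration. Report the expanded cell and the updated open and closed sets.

expanded=(3,2); open=[(2,1) g=1 f=9, (2,2) g=2 f=9, (3,0) g=1 f=9, (3,3) g=2 f=7, (4,1) g=1 f=7, (4,2) g=2 f=7]; closed=[(3,1), (3,2)]

step 1: expand (3,2) (f=7, h=6) → closed; open now [(2,1) g=1 f=9, (2,2) g=2 f=9, (3,0) g=1 f=9, (3,3) g=2 f=7, (4,1) g=1 f=7, (4,2) g=2 f=7]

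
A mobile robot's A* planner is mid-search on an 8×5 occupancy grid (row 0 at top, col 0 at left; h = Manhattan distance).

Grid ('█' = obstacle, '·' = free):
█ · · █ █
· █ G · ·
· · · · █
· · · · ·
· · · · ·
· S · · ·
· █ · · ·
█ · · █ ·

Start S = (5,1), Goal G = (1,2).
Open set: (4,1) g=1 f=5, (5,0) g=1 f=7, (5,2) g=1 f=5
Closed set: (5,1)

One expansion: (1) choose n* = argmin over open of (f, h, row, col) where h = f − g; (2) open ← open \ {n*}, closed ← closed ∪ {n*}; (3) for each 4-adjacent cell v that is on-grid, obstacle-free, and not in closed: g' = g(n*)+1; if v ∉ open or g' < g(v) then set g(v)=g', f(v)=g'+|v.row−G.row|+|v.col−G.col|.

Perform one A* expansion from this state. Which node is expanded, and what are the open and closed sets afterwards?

expanded=(4,1); open=[(3,1) g=2 f=5, (4,0) g=2 f=7, (4,2) g=2 f=5, (5,0) g=1 f=7, (5,2) g=1 f=5]; closed=[(4,1), (5,1)]

step 1: expand (4,1) (f=5, h=4) → closed; open now [(3,1) g=2 f=5, (4,0) g=2 f=7, (4,2) g=2 f=5, (5,0) g=1 f=7, (5,2) g=1 f=5]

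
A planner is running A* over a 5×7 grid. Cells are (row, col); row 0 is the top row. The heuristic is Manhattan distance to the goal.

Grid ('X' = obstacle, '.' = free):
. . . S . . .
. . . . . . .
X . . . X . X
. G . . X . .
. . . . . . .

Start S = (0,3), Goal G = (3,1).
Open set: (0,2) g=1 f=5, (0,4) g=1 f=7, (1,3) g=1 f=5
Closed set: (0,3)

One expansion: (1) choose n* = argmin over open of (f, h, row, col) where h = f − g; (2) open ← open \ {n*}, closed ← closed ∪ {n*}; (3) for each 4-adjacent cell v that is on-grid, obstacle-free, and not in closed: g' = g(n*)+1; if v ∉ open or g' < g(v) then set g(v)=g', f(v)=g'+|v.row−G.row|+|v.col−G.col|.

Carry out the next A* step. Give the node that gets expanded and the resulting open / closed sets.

expanded=(0,2); open=[(0,1) g=2 f=5, (0,4) g=1 f=7, (1,2) g=2 f=5, (1,3) g=1 f=5]; closed=[(0,2), (0,3)]

step 1: expand (0,2) (f=5, h=4) → closed; open now [(0,1) g=2 f=5, (0,4) g=1 f=7, (1,2) g=2 f=5, (1,3) g=1 f=5]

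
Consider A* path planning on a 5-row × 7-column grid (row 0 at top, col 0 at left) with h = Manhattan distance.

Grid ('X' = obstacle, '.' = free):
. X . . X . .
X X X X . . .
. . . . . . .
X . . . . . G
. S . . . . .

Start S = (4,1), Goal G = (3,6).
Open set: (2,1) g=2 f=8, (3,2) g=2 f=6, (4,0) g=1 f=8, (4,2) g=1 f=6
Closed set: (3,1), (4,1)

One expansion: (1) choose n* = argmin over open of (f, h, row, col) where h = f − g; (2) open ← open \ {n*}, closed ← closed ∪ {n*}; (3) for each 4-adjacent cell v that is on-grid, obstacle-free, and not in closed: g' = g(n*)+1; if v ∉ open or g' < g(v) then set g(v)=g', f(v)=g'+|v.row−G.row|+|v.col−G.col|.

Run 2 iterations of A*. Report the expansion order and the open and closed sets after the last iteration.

order=[(3,2) → (3,3)]; open=[(2,1) g=2 f=8, (2,2) g=3 f=8, (2,3) g=4 f=8, (3,4) g=4 f=6, (4,0) g=1 f=8, (4,2) g=1 f=6, (4,3) g=4 f=8]; closed=[(3,1), (3,2), (3,3), (4,1)]

step 1: expand (3,2) (f=6, h=4) → closed; open now [(2,1) g=2 f=8, (2,2) g=3 f=8, (3,3) g=3 f=6, (4,0) g=1 f=8, (4,2) g=1 f=6]
step 2: expand (3,3) (f=6, h=3) → closed; open now [(2,1) g=2 f=8, (2,2) g=3 f=8, (2,3) g=4 f=8, (3,4) g=4 f=6, (4,0) g=1 f=8, (4,2) g=1 f=6, (4,3) g=4 f=8]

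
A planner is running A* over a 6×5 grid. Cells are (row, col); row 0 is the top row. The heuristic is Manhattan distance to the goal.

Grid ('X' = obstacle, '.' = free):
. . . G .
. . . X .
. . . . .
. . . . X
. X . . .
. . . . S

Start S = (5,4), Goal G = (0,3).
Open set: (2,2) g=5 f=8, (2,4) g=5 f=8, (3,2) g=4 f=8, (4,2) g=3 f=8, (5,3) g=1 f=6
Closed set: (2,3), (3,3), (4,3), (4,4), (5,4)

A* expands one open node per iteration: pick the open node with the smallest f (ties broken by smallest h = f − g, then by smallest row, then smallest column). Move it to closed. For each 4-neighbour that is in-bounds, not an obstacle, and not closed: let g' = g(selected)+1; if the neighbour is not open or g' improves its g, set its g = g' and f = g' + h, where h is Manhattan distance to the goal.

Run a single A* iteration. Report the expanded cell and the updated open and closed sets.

expanded=(5,3); open=[(2,2) g=5 f=8, (2,4) g=5 f=8, (3,2) g=4 f=8, (4,2) g=3 f=8, (5,2) g=2 f=8]; closed=[(2,3), (3,3), (4,3), (4,4), (5,3), (5,4)]

step 1: expand (5,3) (f=6, h=5) → closed; open now [(2,2) g=5 f=8, (2,4) g=5 f=8, (3,2) g=4 f=8, (4,2) g=3 f=8, (5,2) g=2 f=8]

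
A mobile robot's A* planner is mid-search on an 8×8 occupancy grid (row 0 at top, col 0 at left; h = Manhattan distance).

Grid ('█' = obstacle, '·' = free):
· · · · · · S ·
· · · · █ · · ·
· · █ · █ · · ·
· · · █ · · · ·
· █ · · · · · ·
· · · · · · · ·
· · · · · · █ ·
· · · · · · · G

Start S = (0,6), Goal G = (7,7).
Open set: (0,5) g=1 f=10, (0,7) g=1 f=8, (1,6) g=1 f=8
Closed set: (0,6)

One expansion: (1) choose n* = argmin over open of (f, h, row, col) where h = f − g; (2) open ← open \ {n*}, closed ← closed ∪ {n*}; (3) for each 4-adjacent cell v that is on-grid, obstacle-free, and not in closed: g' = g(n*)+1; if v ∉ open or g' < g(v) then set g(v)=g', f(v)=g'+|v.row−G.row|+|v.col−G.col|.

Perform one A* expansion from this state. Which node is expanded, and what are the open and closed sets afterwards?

expanded=(0,7); open=[(0,5) g=1 f=10, (1,6) g=1 f=8, (1,7) g=2 f=8]; closed=[(0,6), (0,7)]

step 1: expand (0,7) (f=8, h=7) → closed; open now [(0,5) g=1 f=10, (1,6) g=1 f=8, (1,7) g=2 f=8]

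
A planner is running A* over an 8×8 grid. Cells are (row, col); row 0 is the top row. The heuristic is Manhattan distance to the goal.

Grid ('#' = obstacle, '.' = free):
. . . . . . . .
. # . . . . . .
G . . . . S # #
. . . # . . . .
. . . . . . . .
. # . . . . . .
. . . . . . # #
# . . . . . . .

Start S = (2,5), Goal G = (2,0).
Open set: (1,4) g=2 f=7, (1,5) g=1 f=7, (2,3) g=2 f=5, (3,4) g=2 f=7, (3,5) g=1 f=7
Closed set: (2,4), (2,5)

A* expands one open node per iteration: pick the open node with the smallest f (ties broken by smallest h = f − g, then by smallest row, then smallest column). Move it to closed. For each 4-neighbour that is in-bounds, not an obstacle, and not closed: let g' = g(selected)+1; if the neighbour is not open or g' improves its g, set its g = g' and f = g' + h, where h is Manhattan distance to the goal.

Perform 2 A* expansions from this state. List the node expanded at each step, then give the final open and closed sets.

order=[(2,3) → (2,2)]; open=[(1,2) g=4 f=7, (1,3) g=3 f=7, (1,4) g=2 f=7, (1,5) g=1 f=7, (2,1) g=4 f=5, (3,2) g=4 f=7, (3,4) g=2 f=7, (3,5) g=1 f=7]; closed=[(2,2), (2,3), (2,4), (2,5)]

step 1: expand (2,3) (f=5, h=3) → closed; open now [(1,3) g=3 f=7, (1,4) g=2 f=7, (1,5) g=1 f=7, (2,2) g=3 f=5, (3,4) g=2 f=7, (3,5) g=1 f=7]
step 2: expand (2,2) (f=5, h=2) → closed; open now [(1,2) g=4 f=7, (1,3) g=3 f=7, (1,4) g=2 f=7, (1,5) g=1 f=7, (2,1) g=4 f=5, (3,2) g=4 f=7, (3,4) g=2 f=7, (3,5) g=1 f=7]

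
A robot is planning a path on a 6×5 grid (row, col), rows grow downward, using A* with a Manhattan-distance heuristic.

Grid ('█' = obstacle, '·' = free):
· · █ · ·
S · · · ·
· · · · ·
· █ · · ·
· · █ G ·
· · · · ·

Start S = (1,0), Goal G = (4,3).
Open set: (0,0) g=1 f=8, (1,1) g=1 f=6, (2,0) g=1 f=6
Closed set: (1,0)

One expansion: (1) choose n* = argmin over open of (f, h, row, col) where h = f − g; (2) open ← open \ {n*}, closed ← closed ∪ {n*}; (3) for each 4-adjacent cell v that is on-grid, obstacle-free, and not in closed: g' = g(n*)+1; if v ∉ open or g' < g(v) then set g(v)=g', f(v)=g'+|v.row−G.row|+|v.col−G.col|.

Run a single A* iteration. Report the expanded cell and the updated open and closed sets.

step 1: expand (1,1) (f=6, h=5) → closed; open now [(0,0) g=1 f=8, (0,1) g=2 f=8, (1,2) g=2 f=6, (2,0) g=1 f=6, (2,1) g=2 f=6]

expanded=(1,1); open=[(0,0) g=1 f=8, (0,1) g=2 f=8, (1,2) g=2 f=6, (2,0) g=1 f=6, (2,1) g=2 f=6]; closed=[(1,0), (1,1)]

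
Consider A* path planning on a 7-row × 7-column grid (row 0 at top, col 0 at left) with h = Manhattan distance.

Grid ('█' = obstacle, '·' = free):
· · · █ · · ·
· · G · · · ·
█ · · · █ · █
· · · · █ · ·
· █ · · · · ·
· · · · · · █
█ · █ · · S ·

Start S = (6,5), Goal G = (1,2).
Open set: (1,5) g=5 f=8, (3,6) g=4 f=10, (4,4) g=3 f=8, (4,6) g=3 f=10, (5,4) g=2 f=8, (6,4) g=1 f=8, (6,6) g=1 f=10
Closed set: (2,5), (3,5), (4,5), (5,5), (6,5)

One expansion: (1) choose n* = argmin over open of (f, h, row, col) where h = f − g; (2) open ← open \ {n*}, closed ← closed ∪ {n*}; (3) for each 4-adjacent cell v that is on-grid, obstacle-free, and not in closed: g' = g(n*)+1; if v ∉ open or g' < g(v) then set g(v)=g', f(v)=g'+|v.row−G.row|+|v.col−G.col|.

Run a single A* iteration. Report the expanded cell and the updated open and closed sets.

step 1: expand (1,5) (f=8, h=3) → closed; open now [(0,5) g=6 f=10, (1,4) g=6 f=8, (1,6) g=6 f=10, (3,6) g=4 f=10, (4,4) g=3 f=8, (4,6) g=3 f=10, (5,4) g=2 f=8, (6,4) g=1 f=8, (6,6) g=1 f=10]

expanded=(1,5); open=[(0,5) g=6 f=10, (1,4) g=6 f=8, (1,6) g=6 f=10, (3,6) g=4 f=10, (4,4) g=3 f=8, (4,6) g=3 f=10, (5,4) g=2 f=8, (6,4) g=1 f=8, (6,6) g=1 f=10]; closed=[(1,5), (2,5), (3,5), (4,5), (5,5), (6,5)]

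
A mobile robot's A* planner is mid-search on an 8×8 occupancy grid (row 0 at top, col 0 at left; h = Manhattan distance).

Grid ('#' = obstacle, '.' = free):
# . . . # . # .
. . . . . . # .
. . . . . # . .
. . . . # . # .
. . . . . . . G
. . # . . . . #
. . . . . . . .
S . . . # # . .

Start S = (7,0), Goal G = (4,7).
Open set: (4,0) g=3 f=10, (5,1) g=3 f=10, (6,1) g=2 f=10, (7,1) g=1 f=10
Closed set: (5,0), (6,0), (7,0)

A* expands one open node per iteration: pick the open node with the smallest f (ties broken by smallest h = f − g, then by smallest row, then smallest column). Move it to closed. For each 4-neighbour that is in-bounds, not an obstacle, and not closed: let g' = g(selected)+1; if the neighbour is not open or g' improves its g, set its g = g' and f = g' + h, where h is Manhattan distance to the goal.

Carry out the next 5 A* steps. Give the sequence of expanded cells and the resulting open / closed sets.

order=[(4,0) → (4,1) → (4,2) → (4,3) → (4,4)]; open=[(3,0) g=4 f=12, (3,1) g=5 f=12, (3,2) g=6 f=12, (3,3) g=7 f=12, (4,5) g=8 f=10, (5,1) g=3 f=10, (5,3) g=7 f=12, (5,4) g=8 f=12, (6,1) g=2 f=10, (7,1) g=1 f=10]; closed=[(4,0), (4,1), (4,2), (4,3), (4,4), (5,0), (6,0), (7,0)]

step 1: expand (4,0) (f=10, h=7) → closed; open now [(3,0) g=4 f=12, (4,1) g=4 f=10, (5,1) g=3 f=10, (6,1) g=2 f=10, (7,1) g=1 f=10]
step 2: expand (4,1) (f=10, h=6) → closed; open now [(3,0) g=4 f=12, (3,1) g=5 f=12, (4,2) g=5 f=10, (5,1) g=3 f=10, (6,1) g=2 f=10, (7,1) g=1 f=10]
step 3: expand (4,2) (f=10, h=5) → closed; open now [(3,0) g=4 f=12, (3,1) g=5 f=12, (3,2) g=6 f=12, (4,3) g=6 f=10, (5,1) g=3 f=10, (6,1) g=2 f=10, (7,1) g=1 f=10]
step 4: expand (4,3) (f=10, h=4) → closed; open now [(3,0) g=4 f=12, (3,1) g=5 f=12, (3,2) g=6 f=12, (3,3) g=7 f=12, (4,4) g=7 f=10, (5,1) g=3 f=10, (5,3) g=7 f=12, (6,1) g=2 f=10, (7,1) g=1 f=10]
step 5: expand (4,4) (f=10, h=3) → closed; open now [(3,0) g=4 f=12, (3,1) g=5 f=12, (3,2) g=6 f=12, (3,3) g=7 f=12, (4,5) g=8 f=10, (5,1) g=3 f=10, (5,3) g=7 f=12, (5,4) g=8 f=12, (6,1) g=2 f=10, (7,1) g=1 f=10]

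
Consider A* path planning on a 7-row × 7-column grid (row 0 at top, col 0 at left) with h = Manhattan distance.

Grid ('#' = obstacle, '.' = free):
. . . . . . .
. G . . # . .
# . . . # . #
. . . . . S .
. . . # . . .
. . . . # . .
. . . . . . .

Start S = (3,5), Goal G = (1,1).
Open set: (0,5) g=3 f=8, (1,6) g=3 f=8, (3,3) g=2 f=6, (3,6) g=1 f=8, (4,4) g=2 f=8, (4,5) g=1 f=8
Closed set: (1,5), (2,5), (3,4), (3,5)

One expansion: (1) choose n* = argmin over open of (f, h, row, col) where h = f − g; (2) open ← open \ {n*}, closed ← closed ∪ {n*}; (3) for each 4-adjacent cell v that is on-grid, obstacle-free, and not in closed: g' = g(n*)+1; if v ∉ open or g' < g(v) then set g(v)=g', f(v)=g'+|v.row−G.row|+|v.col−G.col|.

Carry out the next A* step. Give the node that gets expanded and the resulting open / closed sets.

expanded=(3,3); open=[(0,5) g=3 f=8, (1,6) g=3 f=8, (2,3) g=3 f=6, (3,2) g=3 f=6, (3,6) g=1 f=8, (4,4) g=2 f=8, (4,5) g=1 f=8]; closed=[(1,5), (2,5), (3,3), (3,4), (3,5)]

step 1: expand (3,3) (f=6, h=4) → closed; open now [(0,5) g=3 f=8, (1,6) g=3 f=8, (2,3) g=3 f=6, (3,2) g=3 f=6, (3,6) g=1 f=8, (4,4) g=2 f=8, (4,5) g=1 f=8]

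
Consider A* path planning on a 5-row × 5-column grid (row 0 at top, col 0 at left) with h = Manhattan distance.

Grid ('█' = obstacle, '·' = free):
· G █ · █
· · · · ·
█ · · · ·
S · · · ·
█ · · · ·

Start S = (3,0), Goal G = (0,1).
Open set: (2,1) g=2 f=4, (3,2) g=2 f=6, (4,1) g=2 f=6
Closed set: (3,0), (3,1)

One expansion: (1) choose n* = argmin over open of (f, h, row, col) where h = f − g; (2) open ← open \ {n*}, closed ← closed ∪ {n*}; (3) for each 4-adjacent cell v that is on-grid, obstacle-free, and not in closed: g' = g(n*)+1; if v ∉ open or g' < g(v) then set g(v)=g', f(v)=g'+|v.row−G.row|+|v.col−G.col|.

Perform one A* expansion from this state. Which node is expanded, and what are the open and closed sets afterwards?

expanded=(2,1); open=[(1,1) g=3 f=4, (2,2) g=3 f=6, (3,2) g=2 f=6, (4,1) g=2 f=6]; closed=[(2,1), (3,0), (3,1)]

step 1: expand (2,1) (f=4, h=2) → closed; open now [(1,1) g=3 f=4, (2,2) g=3 f=6, (3,2) g=2 f=6, (4,1) g=2 f=6]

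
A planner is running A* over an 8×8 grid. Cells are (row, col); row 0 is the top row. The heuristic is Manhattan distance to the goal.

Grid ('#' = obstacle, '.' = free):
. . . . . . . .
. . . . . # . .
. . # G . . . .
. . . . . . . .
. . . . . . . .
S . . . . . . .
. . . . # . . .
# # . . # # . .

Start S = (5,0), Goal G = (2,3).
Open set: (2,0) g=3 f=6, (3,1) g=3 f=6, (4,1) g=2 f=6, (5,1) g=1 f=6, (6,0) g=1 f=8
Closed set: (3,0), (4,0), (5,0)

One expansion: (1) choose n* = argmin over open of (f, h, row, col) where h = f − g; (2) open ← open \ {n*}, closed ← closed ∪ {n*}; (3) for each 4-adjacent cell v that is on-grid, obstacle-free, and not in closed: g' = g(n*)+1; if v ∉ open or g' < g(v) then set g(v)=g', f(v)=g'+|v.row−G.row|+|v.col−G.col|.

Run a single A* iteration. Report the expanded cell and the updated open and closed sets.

expanded=(2,0); open=[(1,0) g=4 f=8, (2,1) g=4 f=6, (3,1) g=3 f=6, (4,1) g=2 f=6, (5,1) g=1 f=6, (6,0) g=1 f=8]; closed=[(2,0), (3,0), (4,0), (5,0)]

step 1: expand (2,0) (f=6, h=3) → closed; open now [(1,0) g=4 f=8, (2,1) g=4 f=6, (3,1) g=3 f=6, (4,1) g=2 f=6, (5,1) g=1 f=6, (6,0) g=1 f=8]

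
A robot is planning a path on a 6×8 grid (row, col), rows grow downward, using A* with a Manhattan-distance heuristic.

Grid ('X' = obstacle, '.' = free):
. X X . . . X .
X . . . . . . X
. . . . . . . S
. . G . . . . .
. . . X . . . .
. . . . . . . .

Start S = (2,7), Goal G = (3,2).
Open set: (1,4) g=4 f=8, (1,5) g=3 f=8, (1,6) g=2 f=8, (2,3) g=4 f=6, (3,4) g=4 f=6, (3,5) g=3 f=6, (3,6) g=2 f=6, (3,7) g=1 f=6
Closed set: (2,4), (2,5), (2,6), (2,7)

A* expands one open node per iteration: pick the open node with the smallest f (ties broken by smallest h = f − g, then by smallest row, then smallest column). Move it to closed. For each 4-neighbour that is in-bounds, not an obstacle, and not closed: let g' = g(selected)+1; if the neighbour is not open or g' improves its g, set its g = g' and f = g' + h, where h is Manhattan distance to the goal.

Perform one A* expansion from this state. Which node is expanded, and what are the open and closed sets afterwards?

expanded=(2,3); open=[(1,3) g=5 f=8, (1,4) g=4 f=8, (1,5) g=3 f=8, (1,6) g=2 f=8, (2,2) g=5 f=6, (3,3) g=5 f=6, (3,4) g=4 f=6, (3,5) g=3 f=6, (3,6) g=2 f=6, (3,7) g=1 f=6]; closed=[(2,3), (2,4), (2,5), (2,6), (2,7)]

step 1: expand (2,3) (f=6, h=2) → closed; open now [(1,3) g=5 f=8, (1,4) g=4 f=8, (1,5) g=3 f=8, (1,6) g=2 f=8, (2,2) g=5 f=6, (3,3) g=5 f=6, (3,4) g=4 f=6, (3,5) g=3 f=6, (3,6) g=2 f=6, (3,7) g=1 f=6]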